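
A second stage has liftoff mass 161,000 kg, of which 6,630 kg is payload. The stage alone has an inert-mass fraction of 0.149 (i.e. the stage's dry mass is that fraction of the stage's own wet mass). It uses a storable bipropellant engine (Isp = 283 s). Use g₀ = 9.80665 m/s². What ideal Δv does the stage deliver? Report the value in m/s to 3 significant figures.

Stage wet mass = m₀ − payload = 161,000 − 6,630 = 154,370 kg.
Stage dry mass = ε × stage wet mass = 0.149 × 154,370 = 23,001.1 kg.
Burnout mass m_f = stage dry + payload = 23,001.1 + 6,630 = 29,631.1 kg.
v_e = Isp · g₀ = 283 × 9.80665 = 2775.3 m/s.
Δv = v_e · ln(161,000/29,631.1) = 2775.3 × ln(5.433) = 2775.3 × 1.6926 ≈ 4697 m/s.

Δv ≈ 4700 m/s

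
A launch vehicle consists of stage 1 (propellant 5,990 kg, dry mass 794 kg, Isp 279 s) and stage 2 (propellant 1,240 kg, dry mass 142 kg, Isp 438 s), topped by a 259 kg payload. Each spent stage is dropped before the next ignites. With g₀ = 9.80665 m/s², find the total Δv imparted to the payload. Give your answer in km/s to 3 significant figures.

Ignition mass of stage 1 = 5,990+794 + 1,240+142 + 259 = 8,425 kg.
Stage 1: m₀ = 8,425 kg, m_f = 8,425 − 5,990 = 2,435 kg; Δv = 279×9.80665×ln(3.46) = 2736.1×1.2413 ≈ 3396 m/s.
Stage 2: m₀ = 1,641 kg, m_f = 1,641 − 1,240 = 401 kg; Δv = 438×9.80665×ln(4.092) = 4295.3×1.4091 ≈ 6053 m/s.
Total Δv = 3396 + 6053 = 9449 m/s.

Δv ≈ 9.45 km/s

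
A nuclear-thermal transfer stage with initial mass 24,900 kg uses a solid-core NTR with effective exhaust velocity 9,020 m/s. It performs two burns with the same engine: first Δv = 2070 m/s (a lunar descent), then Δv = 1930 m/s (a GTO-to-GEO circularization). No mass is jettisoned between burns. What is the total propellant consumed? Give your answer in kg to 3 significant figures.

total propellant consumed ≈ 8920 kg

After the first burn: m = 24900 × exp(−2070/9020.0) = 24900 × 0.79494 = 19,794 kg.
After the second burn: m = 19,794 × exp(−1930/9020.0) = 19,794 × 0.80737 = 15,981.1 kg.
Total propellant = m₀ − m_final = 24900 − 15,981.1 = 8,918.9 kg.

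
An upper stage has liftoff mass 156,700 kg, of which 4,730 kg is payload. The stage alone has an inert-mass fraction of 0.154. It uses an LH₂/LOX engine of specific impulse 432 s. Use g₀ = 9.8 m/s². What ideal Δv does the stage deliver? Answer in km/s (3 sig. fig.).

Stage wet mass = m₀ − payload = 156,700 − 4,730 = 151,970 kg.
Stage dry mass = ε × stage wet mass = 0.154 × 151,970 = 23,403.4 kg.
Burnout mass m_f = stage dry + payload = 23,403.4 + 4,730 = 28,133.4 kg.
v_e = Isp · g₀ = 432 × 9.8 = 4233.6 m/s.
Δv = v_e · ln(156,700/28,133.4) = 4233.6 × ln(5.57) = 4233.6 × 1.7174 ≈ 7271 m/s.

Δv ≈ 7.27 km/s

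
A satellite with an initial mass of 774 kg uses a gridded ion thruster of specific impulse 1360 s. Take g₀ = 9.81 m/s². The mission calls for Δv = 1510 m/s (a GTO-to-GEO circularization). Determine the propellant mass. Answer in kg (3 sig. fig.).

v_e = Isp · g₀ = 1360 × 9.81 = 13341.6 m/s.
From the ideal rocket equation, m₀/m_f = exp(Δv / v_e) = exp(1510 / 13341.6) = exp(0.1132) = 1.1198.
m_f = 774 / 1.1198 = 691.195 kg, so propellant = m₀ − m_f = 774 − 691.195 = 82.805 kg.

propellant mass ≈ 82.8 kg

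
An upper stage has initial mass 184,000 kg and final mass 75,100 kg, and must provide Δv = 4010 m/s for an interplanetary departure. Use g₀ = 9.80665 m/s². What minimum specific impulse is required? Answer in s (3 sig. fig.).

Isp ≈ 456 s

ln(m₀/m_f) = ln(184000/75100) = ln(2.45) = 0.8961.
v_e = Δv / ln(m₀/m_f) = 4010 / 0.8961 = 4474.9 m/s.
Isp = v_e / g₀ = 4474.9 / 9.80665 = 456.3 s.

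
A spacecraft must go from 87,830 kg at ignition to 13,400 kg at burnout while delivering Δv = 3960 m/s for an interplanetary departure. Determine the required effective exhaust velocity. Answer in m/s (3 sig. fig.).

v_e ≈ 2110 m/s

ln(m₀/m_f) = ln(87830/13400) = ln(6.554) = 1.8801.
From the ideal rocket equation, v_e = Δv / ln(m₀/m_f) = 3960 / 1.8801 = 2106.2 m/s.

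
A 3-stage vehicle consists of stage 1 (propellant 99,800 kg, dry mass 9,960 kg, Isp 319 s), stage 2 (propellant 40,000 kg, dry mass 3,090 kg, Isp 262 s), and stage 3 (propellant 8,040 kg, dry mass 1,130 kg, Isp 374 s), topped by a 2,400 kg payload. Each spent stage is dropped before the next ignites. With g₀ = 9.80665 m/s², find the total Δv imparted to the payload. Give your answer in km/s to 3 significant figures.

Ignition mass of stage 1 = 99,800+9,960 + 40,000+3,090 + 8,040+1,130 + 2,400 = 164,420 kg.
Stage 1: m₀ = 164,420 kg, m_f = 164,420 − 99,800 = 64,620 kg; Δv = 319×9.80665×ln(2.544) = 3128.3×0.9339 ≈ 2922 m/s.
Stage 2: m₀ = 54,660 kg, m_f = 54,660 − 40,000 = 14,660 kg; Δv = 262×9.80665×ln(3.729) = 2569.3×1.3160 ≈ 3381 m/s.
Stage 3: m₀ = 11,570 kg, m_f = 11,570 − 8,040 = 3,530 kg; Δv = 374×9.80665×ln(3.278) = 3667.7×1.1871 ≈ 4354 m/s.
Total Δv = 2922 + 3381 + 4354 = 10657 m/s.

Δv ≈ 10.7 km/s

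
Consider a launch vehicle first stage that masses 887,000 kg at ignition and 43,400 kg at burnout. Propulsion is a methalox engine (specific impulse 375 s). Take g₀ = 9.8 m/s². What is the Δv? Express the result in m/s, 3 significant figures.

Δv ≈ 11100 m/s

v_e = Isp · g₀ = 375 × 9.8 = 3675.0 m/s.
Rocket equation: Δv = v_e · ln(m₀/m_f) = 3675.0 × ln(20.44) = 3675.0 × 3.0174 ≈ 11088.9 m/s.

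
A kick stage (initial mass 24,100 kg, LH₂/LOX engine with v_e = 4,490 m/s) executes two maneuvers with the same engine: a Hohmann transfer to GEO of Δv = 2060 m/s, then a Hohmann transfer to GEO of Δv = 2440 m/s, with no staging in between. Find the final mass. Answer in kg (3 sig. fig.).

final mass ≈ 8850 kg

After the first burn: m = 24100 × exp(−2060/4490.0) = 24100 × 0.63204 = 15,232.2 kg.
After the second burn: m = 15,232.2 × exp(−2440/4490.0) = 15,232.2 × 0.58075 = 8,846.1 kg.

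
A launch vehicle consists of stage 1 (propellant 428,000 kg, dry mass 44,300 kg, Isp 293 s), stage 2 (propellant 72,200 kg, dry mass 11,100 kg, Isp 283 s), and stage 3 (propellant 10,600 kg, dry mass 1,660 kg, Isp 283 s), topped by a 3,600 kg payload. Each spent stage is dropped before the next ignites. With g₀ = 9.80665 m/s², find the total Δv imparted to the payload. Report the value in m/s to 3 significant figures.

Δv ≈ 10600 m/s

Ignition mass of stage 1 = 428,000+44,300 + 72,200+11,100 + 10,600+1,660 + 3,600 = 571,460 kg.
Stage 1: m₀ = 571,460 kg, m_f = 571,460 − 428,000 = 143,460 kg; Δv = 293×9.80665×ln(3.983) = 2873.3×1.3821 ≈ 3971 m/s.
Stage 2: m₀ = 99,160 kg, m_f = 99,160 − 72,200 = 26,960 kg; Δv = 283×9.80665×ln(3.678) = 2775.3×1.3024 ≈ 3614 m/s.
Stage 3: m₀ = 15,860 kg, m_f = 15,860 − 10,600 = 5,260 kg; Δv = 283×9.80665×ln(3.015) = 2775.3×1.1037 ≈ 3063 m/s.
Total Δv = 3971 + 3614 + 3063 = 10648 m/s.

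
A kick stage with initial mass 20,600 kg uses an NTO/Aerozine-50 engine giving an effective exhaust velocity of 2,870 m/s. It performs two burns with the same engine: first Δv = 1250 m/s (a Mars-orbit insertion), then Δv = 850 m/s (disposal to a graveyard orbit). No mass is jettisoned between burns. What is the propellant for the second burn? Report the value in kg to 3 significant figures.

propellant for the second burn ≈ 3420 kg

After the first burn: m = 20600 × exp(−1250/2870.0) = 20600 × 0.64692 = 13,326.6 kg.
After the second burn: m = 13,326.6 × exp(−850/2870.0) = 13,326.6 × 0.74366 = 9,910.46 kg.
Second-burn propellant = 13,326.6 − 9,910.46 = 3,416.14 kg.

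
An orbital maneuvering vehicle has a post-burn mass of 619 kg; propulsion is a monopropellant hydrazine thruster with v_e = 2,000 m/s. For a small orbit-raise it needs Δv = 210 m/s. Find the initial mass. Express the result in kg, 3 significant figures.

m₀/m_f = exp(Δv / v_e) = exp(210 / 2000.0) = exp(0.1050) = 1.1107.
m₀ = m_f × 1.1107 = 619 × 1.1107 = 687.523 kg.

initial mass ≈ 688 kg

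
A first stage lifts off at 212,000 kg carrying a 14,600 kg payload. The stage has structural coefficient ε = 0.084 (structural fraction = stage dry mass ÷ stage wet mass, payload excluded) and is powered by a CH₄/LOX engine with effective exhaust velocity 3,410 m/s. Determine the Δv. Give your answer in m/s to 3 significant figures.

Δv ≈ 6540 m/s

Stage wet mass = m₀ − payload = 212,000 − 14,600 = 197,400 kg.
Stage dry mass = ε × stage wet mass = 0.084 × 197,400 = 16,581.6 kg.
Burnout mass m_f = stage dry + payload = 16,581.6 + 14,600 = 31,181.6 kg.
Δv = v_e · ln(212,000/31,181.6) = 3410.0 × ln(6.799) = 3410.0 × 1.9168 ≈ 6536 m/s.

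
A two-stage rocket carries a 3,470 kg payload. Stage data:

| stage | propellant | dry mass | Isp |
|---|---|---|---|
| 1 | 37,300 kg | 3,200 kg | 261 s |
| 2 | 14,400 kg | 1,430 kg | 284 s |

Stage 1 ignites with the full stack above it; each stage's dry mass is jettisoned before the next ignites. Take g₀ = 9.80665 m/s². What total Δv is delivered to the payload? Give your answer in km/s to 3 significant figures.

Ignition mass of stage 1 = 37,300+3,200 + 14,400+1,430 + 3,470 = 59,800 kg.
Stage 1: m₀ = 59,800 kg, m_f = 59,800 − 37,300 = 22,500 kg; Δv = 261×9.80665×ln(2.658) = 2559.5×0.9775 ≈ 2502 m/s.
Stage 2: m₀ = 19,300 kg, m_f = 19,300 − 14,400 = 4,900 kg; Δv = 284×9.80665×ln(3.939) = 2785.1×1.3709 ≈ 3818 m/s.
Total Δv = 2502 + 3818 = 6320 m/s.

Δv ≈ 6.32 km/s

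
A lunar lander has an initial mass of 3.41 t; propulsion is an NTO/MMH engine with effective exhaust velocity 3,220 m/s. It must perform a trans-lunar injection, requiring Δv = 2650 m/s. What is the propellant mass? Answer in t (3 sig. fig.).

From the ideal rocket equation, m₀/m_f = exp(Δv / v_e) = exp(2650 / 3220.0) = exp(0.8230) = 2.2773.
m_f = 3.41 / 2.2773 = 1.49739 t, so propellant = m₀ − m_f = 3.41 − 1.49739 = 1.91261 t.

propellant mass ≈ 1.91 t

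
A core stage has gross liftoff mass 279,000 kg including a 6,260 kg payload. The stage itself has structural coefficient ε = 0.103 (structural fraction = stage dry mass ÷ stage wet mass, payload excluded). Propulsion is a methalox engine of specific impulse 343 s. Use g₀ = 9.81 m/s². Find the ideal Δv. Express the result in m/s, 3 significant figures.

Stage wet mass = m₀ − payload = 279,000 − 6,260 = 272,740 kg.
Stage dry mass = ε × stage wet mass = 0.103 × 272,740 = 28,092.2 kg.
Burnout mass m_f = stage dry + payload = 28,092.2 + 6,260 = 34,352.2 kg.
v_e = Isp · g₀ = 343 × 9.81 = 3364.8 m/s.
From the ideal rocket equation, Δv = v_e · ln(279,000/34,352.2) = 3364.8 × ln(8.122) = 3364.8 × 2.0945 ≈ 7048 m/s.

Δv ≈ 7050 m/s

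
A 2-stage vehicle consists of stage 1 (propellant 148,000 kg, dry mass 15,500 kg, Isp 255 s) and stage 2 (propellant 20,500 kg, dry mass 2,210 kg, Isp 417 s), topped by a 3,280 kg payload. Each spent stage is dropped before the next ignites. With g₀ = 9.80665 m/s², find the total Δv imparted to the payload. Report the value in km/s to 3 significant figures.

Ignition mass of stage 1 = 148,000+15,500 + 20,500+2,210 + 3,280 = 189,490 kg.
Stage 1: m₀ = 189,490 kg, m_f = 189,490 − 148,000 = 41,490 kg; Δv = 255×9.80665×ln(4.567) = 2500.7×1.5189 ≈ 3798 m/s.
Stage 2: m₀ = 25,990 kg, m_f = 25,990 − 20,500 = 5,490 kg; Δv = 417×9.80665×ln(4.734) = 4089.4×1.5548 ≈ 6358 m/s.
Total Δv = 3798 + 6358 = 10156 m/s.

Δv ≈ 10.2 km/s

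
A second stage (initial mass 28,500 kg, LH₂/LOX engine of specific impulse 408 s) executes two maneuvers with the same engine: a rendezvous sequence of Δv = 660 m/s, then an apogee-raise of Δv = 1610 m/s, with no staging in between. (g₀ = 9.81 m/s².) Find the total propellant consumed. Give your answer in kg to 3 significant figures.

total propellant consumed ≈ 12300 kg

v_e = Isp · g₀ = 408 × 9.81 = 4002.5 m/s.
After the first burn: m = 28500 × exp(−660/4002.5) = 28500 × 0.84798 = 24,167.4 kg.
After the second burn: m = 24,167.4 × exp(−1610/4002.5) = 24,167.4 × 0.66881 = 16,163.4 kg.
Total propellant = m₀ − m_final = 28500 − 16,163.4 = 12,336.6 kg.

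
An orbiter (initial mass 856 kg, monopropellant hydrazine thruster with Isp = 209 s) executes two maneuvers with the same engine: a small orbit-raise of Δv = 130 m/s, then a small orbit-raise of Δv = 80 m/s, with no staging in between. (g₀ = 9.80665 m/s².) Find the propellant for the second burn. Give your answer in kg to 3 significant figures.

propellant for the second burn ≈ 30.8 kg

v_e = Isp · g₀ = 209 × 9.80665 = 2049.6 m/s.
After the first burn: m = 856 × exp(−130/2049.6) = 856 × 0.93854 = 803.39 kg.
After the second burn: m = 803.39 × exp(−80/2049.6) = 803.39 × 0.96172 = 772.636 kg.
Second-burn propellant = 803.39 − 772.636 = 30.754 kg.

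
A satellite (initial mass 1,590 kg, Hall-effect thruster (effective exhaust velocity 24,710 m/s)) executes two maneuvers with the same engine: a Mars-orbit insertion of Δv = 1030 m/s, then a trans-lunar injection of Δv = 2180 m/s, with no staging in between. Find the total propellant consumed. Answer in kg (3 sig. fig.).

After the first burn: m = 1590 × exp(−1030/24710.0) = 1590 × 0.95917 = 1,525.08 kg.
After the second burn: m = 1,525.08 × exp(−2180/24710.0) = 1,525.08 × 0.91556 = 1,396.3 kg.
Total propellant = m₀ − m_final = 1590 − 1,396.3 = 193.7 kg.

total propellant consumed ≈ 194 kg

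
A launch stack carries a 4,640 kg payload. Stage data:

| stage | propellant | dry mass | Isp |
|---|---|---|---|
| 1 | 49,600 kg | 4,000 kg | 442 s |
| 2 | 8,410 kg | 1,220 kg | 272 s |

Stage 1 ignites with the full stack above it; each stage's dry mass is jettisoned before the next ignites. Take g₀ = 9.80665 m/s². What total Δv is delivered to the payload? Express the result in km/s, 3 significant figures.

Ignition mass of stage 1 = 49,600+4,000 + 8,410+1,220 + 4,640 = 67,870 kg.
Stage 1: m₀ = 67,870 kg, m_f = 67,870 − 49,600 = 18,270 kg; Δv = 442×9.80665×ln(3.715) = 4334.5×1.3123 ≈ 5688 m/s.
Stage 2: m₀ = 14,270 kg, m_f = 14,270 − 8,410 = 5,860 kg; Δv = 272×9.80665×ln(2.435) = 2667.4×0.8900 ≈ 2374 m/s.
Total Δv = 5688 + 2374 = 8062 m/s.

Δv ≈ 8.06 km/s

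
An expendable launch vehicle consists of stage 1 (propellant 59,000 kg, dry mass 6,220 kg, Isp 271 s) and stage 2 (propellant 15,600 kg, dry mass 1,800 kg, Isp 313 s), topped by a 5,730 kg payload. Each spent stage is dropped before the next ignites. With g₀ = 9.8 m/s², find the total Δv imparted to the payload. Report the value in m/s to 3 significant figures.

Δv ≈ 6370 m/s

Ignition mass of stage 1 = 59,000+6,220 + 15,600+1,800 + 5,730 = 88,350 kg.
Stage 1: m₀ = 88,350 kg, m_f = 88,350 − 59,000 = 29,350 kg; Δv = 271×9.8×ln(3.01) = 2655.8×1.1020 ≈ 2927 m/s.
Stage 2: m₀ = 23,130 kg, m_f = 23,130 − 15,600 = 7,530 kg; Δv = 313×9.8×ln(3.072) = 3067.4×1.1222 ≈ 3442 m/s.
Total Δv = 2927 + 3442 = 6369 m/s.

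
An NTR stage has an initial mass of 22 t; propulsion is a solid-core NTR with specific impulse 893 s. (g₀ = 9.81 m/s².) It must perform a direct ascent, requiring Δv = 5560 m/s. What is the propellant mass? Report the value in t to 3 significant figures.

v_e = Isp · g₀ = 893 × 9.81 = 8760.3 m/s.
Using Δv = v_e ln(m₀/m_f): m₀/m_f = exp(Δv / v_e) = exp(5560 / 8760.3) = exp(0.6347) = 1.8864.
m_f = 22 / 1.8864 = 11.6624 t, so propellant = m₀ − m_f = 22 − 11.6624 = 10.3376 t.

propellant mass ≈ 10.3 t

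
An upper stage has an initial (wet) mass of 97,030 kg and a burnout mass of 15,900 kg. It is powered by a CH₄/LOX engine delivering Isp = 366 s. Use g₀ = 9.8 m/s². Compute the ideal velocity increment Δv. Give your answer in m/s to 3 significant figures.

v_e = Isp · g₀ = 366 × 9.8 = 3586.8 m/s.
From the ideal rocket equation, Δv = v_e · ln(m₀/m_f) = 3586.8 × ln(6.103) = 3586.8 × 1.8087 ≈ 6487.4 m/s.

Δv ≈ 6490 m/s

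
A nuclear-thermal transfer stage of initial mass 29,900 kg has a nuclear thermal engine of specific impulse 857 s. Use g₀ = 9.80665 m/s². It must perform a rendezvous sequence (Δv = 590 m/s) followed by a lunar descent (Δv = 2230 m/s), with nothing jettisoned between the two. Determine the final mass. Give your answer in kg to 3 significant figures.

v_e = Isp · g₀ = 857 × 9.80665 = 8404.3 m/s.
After the first burn: m = 29900 × exp(−590/8404.3) = 29900 × 0.93221 = 27,873.1 kg.
After the second burn: m = 27,873.1 × exp(−2230/8404.3) = 27,873.1 × 0.76694 = 21,377 kg.

final mass ≈ 21400 kg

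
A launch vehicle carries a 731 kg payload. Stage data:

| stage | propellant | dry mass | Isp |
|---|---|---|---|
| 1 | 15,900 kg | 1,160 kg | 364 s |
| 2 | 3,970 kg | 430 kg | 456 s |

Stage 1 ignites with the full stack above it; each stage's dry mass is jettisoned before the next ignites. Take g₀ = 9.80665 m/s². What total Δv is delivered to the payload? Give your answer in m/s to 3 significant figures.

Δv ≈ 11100 m/s

Ignition mass of stage 1 = 15,900+1,160 + 3,970+430 + 731 = 22,191 kg.
Stage 1: m₀ = 22,191 kg, m_f = 22,191 − 15,900 = 6,291 kg; Δv = 364×9.80665×ln(3.527) = 3569.6×1.2606 ≈ 4500 m/s.
Stage 2: m₀ = 5,131 kg, m_f = 5,131 − 3,970 = 1,161 kg; Δv = 456×9.80665×ln(4.419) = 4471.8×1.4860 ≈ 6645 m/s.
Total Δv = 4500 + 6645 = 11145 m/s.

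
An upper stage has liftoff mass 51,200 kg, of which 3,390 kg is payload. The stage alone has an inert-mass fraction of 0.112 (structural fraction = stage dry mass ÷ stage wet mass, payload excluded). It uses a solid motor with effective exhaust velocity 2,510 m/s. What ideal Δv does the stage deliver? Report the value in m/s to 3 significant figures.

Δv ≈ 4440 m/s

Stage wet mass = m₀ − payload = 51,200 − 3,390 = 47,810 kg.
Stage dry mass = ε × stage wet mass = 0.112 × 47,810 = 5,354.72 kg.
Burnout mass m_f = stage dry + payload = 5,354.72 + 3,390 = 8,744.72 kg.
Rocket equation: Δv = v_e · ln(51,200/8,744.72) = 2510.0 × ln(5.855) = 2510.0 × 1.7673 ≈ 4436 m/s.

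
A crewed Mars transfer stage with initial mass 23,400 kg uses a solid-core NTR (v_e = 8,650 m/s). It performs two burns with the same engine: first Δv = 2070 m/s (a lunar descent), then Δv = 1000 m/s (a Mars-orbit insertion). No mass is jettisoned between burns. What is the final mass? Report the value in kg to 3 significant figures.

final mass ≈ 16400 kg

After the first burn: m = 23400 × exp(−2070/8650.0) = 23400 × 0.78717 = 18,419.8 kg.
After the second burn: m = 18,419.8 × exp(−1000/8650.0) = 18,419.8 × 0.89083 = 16,408.9 kg.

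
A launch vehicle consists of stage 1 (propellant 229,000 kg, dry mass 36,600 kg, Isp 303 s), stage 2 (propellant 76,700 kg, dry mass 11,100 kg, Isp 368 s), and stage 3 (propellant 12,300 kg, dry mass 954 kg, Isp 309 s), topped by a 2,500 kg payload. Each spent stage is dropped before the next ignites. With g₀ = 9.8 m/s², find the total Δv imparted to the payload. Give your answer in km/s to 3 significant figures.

Ignition mass of stage 1 = 229,000+36,600 + 76,700+11,100 + 12,300+954 + 2,500 = 369,154 kg.
Stage 1: m₀ = 369,154 kg, m_f = 369,154 − 229,000 = 140,154 kg; Δv = 303×9.8×ln(2.634) = 2969.4×0.9685 ≈ 2876 m/s.
Stage 2: m₀ = 103,554 kg, m_f = 103,554 − 76,700 = 26,854 kg; Δv = 368×9.8×ln(3.856) = 3606.4×1.3497 ≈ 4867 m/s.
Stage 3: m₀ = 15,754 kg, m_f = 15,754 − 12,300 = 3,454 kg; Δv = 309×9.8×ln(4.561) = 3028.2×1.5176 ≈ 4595 m/s.
Total Δv = 2876 + 4867 + 4595 = 12338 m/s.

Δv ≈ 12.3 km/s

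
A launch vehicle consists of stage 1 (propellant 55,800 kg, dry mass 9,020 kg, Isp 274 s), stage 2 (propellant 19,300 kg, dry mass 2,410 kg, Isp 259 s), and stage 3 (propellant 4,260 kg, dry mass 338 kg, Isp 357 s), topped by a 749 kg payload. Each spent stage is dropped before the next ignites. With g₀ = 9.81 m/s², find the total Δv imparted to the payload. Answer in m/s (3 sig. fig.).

Δv ≈ 11300 m/s

Ignition mass of stage 1 = 55,800+9,020 + 19,300+2,410 + 4,260+338 + 749 = 91,877 kg.
Stage 1: m₀ = 91,877 kg, m_f = 91,877 − 55,800 = 36,077 kg; Δv = 274×9.81×ln(2.547) = 2687.9×0.9348 ≈ 2513 m/s.
Stage 2: m₀ = 27,057 kg, m_f = 27,057 − 19,300 = 7,757 kg; Δv = 259×9.81×ln(3.488) = 2540.8×1.2494 ≈ 3174 m/s.
Stage 3: m₀ = 5,347 kg, m_f = 5,347 − 4,260 = 1,087 kg; Δv = 357×9.81×ln(4.919) = 3502.2×1.5931 ≈ 5579 m/s.
Total Δv = 2513 + 3174 + 5579 = 11266 m/s.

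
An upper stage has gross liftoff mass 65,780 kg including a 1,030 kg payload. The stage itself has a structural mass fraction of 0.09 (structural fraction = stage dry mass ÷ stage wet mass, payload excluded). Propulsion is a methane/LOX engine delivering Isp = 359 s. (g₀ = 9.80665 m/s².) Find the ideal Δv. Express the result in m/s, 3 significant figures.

Δv ≈ 7960 m/s

Stage wet mass = m₀ − payload = 65,780 − 1,030 = 64,750 kg.
Stage dry mass = ε × stage wet mass = 0.09 × 64,750 = 5,827.5 kg.
Burnout mass m_f = stage dry + payload = 5,827.5 + 1,030 = 6,857.5 kg.
v_e = Isp · g₀ = 359 × 9.80665 = 3520.6 m/s.
Rocket equation: Δv = v_e · ln(65,780/6,857.5) = 3520.6 × ln(9.592) = 3520.6 × 2.2610 ≈ 7960 m/s.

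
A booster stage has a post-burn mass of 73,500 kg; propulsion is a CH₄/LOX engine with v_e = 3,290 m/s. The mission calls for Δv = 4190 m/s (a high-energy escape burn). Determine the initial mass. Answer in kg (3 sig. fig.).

m₀/m_f = exp(Δv / v_e) = exp(4190 / 3290.0) = exp(1.2736) = 3.5735.
m₀ = m_f × 3.5735 = 73,500 × 3.5735 = 262,652 kg.

initial mass ≈ 263000 kg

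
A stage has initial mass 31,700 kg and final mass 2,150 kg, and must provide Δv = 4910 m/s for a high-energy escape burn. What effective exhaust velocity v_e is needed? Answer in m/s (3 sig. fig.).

v_e ≈ 1820 m/s

ln(m₀/m_f) = ln(31700/2150) = ln(14.74) = 2.6908.
By the Tsiolkovsky rocket equation, v_e = Δv / ln(m₀/m_f) = 4910 / 2.6908 = 1824.7 m/s.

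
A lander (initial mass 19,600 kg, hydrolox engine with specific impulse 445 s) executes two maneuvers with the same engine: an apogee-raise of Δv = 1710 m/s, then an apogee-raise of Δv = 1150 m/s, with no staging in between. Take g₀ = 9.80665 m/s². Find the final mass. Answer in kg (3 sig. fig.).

final mass ≈ 10200 kg

v_e = Isp · g₀ = 445 × 9.80665 = 4364.0 m/s.
After the first burn: m = 19600 × exp(−1710/4364.0) = 19600 × 0.67581 = 13,245.9 kg.
After the second burn: m = 13,245.9 × exp(−1150/4364.0) = 13,245.9 × 0.76834 = 10,177.4 kg.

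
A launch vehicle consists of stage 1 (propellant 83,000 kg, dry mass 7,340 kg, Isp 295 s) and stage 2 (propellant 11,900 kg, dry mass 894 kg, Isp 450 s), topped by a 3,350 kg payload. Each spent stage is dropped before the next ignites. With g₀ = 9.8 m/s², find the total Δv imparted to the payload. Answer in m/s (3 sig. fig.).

Δv ≈ 10300 m/s

Ignition mass of stage 1 = 83,000+7,340 + 11,900+894 + 3,350 = 106,484 kg.
Stage 1: m₀ = 106,484 kg, m_f = 106,484 − 83,000 = 23,484 kg; Δv = 295×9.8×ln(4.534) = 2891.0×1.5117 ≈ 4370 m/s.
Stage 2: m₀ = 16,144 kg, m_f = 16,144 − 11,900 = 4,244 kg; Δv = 450×9.8×ln(3.804) = 4410.0×1.3360 ≈ 5892 m/s.
Total Δv = 4370 + 5892 = 10262 m/s.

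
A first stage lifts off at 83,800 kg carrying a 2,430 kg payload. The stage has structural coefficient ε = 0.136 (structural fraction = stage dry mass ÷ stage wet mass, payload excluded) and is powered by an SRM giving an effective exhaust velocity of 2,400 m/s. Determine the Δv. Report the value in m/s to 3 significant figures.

Stage wet mass = m₀ − payload = 83,800 − 2,430 = 81,370 kg.
Stage dry mass = ε × stage wet mass = 0.136 × 81,370 = 11,066.3 kg.
Burnout mass m_f = stage dry + payload = 11,066.3 + 2,430 = 13,496.3 kg.
From the ideal rocket equation, Δv = v_e · ln(83,800/13,496.3) = 2400.0 × ln(6.209) = 2400.0 × 1.8260 ≈ 4382 m/s.

Δv ≈ 4380 m/s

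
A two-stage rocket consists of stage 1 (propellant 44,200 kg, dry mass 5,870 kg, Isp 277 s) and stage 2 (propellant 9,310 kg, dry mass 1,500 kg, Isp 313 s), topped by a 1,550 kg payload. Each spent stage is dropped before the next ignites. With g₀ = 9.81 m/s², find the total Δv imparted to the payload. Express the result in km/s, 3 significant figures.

Ignition mass of stage 1 = 44,200+5,870 + 9,310+1,500 + 1,550 = 62,430 kg.
Stage 1: m₀ = 62,430 kg, m_f = 62,430 − 44,200 = 18,230 kg; Δv = 277×9.81×ln(3.425) = 2717.4×1.2310 ≈ 3345 m/s.
Stage 2: m₀ = 12,360 kg, m_f = 12,360 − 9,310 = 3,050 kg; Δv = 313×9.81×ln(4.052) = 3070.5×1.3993 ≈ 4297 m/s.
Total Δv = 3345 + 4297 = 7642 m/s.

Δv ≈ 7.64 km/s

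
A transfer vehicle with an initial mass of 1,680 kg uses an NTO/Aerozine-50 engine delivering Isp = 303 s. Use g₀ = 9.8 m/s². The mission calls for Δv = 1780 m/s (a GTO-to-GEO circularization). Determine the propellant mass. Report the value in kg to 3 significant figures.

v_e = Isp · g₀ = 303 × 9.8 = 2969.4 m/s.
Rocket equation: m₀/m_f = exp(Δv / v_e) = exp(1780 / 2969.4) = exp(0.5994) = 1.8211.
m_f = 1,680 / 1.8211 = 922.519 kg, so propellant = m₀ − m_f = 1,680 − 922.519 = 757.481 kg.

propellant mass ≈ 757 kg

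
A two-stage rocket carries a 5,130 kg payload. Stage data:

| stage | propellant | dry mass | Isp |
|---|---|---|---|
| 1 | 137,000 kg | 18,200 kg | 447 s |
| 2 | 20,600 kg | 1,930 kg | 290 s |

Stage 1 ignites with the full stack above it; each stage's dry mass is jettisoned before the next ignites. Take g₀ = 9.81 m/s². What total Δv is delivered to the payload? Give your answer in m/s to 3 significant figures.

Ignition mass of stage 1 = 137,000+18,200 + 20,600+1,930 + 5,130 = 182,860 kg.
Stage 1: m₀ = 182,860 kg, m_f = 182,860 − 137,000 = 45,860 kg; Δv = 447×9.81×ln(3.987) = 4385.1×1.3831 ≈ 6065 m/s.
Stage 2: m₀ = 27,660 kg, m_f = 27,660 − 20,600 = 7,060 kg; Δv = 290×9.81×ln(3.918) = 2844.9×1.3655 ≈ 3885 m/s.
Total Δv = 6065 + 3885 = 9950 m/s.

Δv ≈ 9950 m/s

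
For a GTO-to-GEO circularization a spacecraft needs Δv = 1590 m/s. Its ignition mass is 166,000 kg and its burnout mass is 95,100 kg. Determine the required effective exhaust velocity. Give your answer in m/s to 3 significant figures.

v_e ≈ 2850 m/s

ln(m₀/m_f) = ln(166000/95100) = ln(1.746) = 0.5571.
By the Tsiolkovsky rocket equation, v_e = Δv / ln(m₀/m_f) = 1590 / 0.5571 = 2854.3 m/s.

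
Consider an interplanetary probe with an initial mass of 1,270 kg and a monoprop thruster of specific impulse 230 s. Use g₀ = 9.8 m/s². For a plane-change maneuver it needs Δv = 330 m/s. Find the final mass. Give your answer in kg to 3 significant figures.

final mass ≈ 1100 kg

v_e = Isp · g₀ = 230 × 9.8 = 2254.0 m/s.
From the ideal rocket equation, m₀/m_f = exp(Δv / v_e) = exp(330 / 2254.0) = exp(0.1464) = 1.1577.
m_f = m₀ / 1.1577 = 1,270 / 1.1577 = 1,097 kg.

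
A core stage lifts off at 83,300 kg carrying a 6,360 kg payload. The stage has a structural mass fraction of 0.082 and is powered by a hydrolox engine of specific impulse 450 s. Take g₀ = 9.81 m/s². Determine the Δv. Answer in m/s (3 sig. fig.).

Stage wet mass = m₀ − payload = 83,300 − 6,360 = 76,940 kg.
Stage dry mass = ε × stage wet mass = 0.082 × 76,940 = 6,309.08 kg.
Burnout mass m_f = stage dry + payload = 6,309.08 + 6,360 = 12,669.08 kg.
v_e = Isp · g₀ = 450 × 9.81 = 4414.5 m/s.
By the Tsiolkovsky rocket equation, Δv = v_e · ln(83,300/12,669.08) = 4414.5 × ln(6.575) = 4414.5 × 1.8833 ≈ 8314 m/s.

Δv ≈ 8310 m/s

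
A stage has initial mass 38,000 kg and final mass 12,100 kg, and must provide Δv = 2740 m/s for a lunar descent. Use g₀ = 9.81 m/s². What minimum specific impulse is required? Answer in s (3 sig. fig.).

ln(m₀/m_f) = ln(38000/12100) = ln(3.14) = 1.1444.
Rocket equation: v_e = Δv / ln(m₀/m_f) = 2740 / 1.1444 = 2394.3 m/s.
Isp = v_e / g₀ = 2394.3 / 9.81 = 244.1 s.

Isp ≈ 244 s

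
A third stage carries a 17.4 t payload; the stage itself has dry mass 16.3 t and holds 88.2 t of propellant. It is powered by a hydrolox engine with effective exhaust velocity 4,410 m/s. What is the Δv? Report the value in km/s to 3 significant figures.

Δv ≈ 5.67 km/s

m₀ = payload + dry + propellant = 17.4 + 16.3 + 88.2 = 121.9 t.
m_f = payload + dry = 17.4 + 16.3 = 33.7 t.
From the ideal rocket equation, Δv = v_e · ln(m₀/m_f) = 4410.0 × ln(3.617) = 4410.0 × 1.2857 ≈ 5670.0 m/s.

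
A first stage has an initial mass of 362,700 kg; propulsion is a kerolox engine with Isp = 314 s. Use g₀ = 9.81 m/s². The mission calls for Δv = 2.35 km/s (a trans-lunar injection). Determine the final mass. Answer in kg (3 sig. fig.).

v_e = Isp · g₀ = 314 × 9.81 = 3080.3 m/s.
Using Δv = v_e ln(m₀/m_f): m₀/m_f = exp(Δv / v_e) = exp(2350 / 3080.3) = exp(0.7629) = 2.1445.
m_f = m₀ / 2.1445 = 362,700 / 2.1445 = 169,130 kg.

final mass ≈ 169000 kg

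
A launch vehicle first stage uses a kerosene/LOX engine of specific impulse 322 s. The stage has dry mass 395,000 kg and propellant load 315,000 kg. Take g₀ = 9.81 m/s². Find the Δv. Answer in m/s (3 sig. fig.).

Δv ≈ 1850 m/s

v_e = Isp · g₀ = 322 × 9.81 = 3158.8 m/s.
m₀ = m_dry + m_prop = 395,000 + 315,000 = 710,000 kg.
From the ideal rocket equation, Δv = v_e · ln(m₀/m_f) = 3158.8 × ln(1.797) = 3158.8 × 0.5864 ≈ 1852.3 m/s.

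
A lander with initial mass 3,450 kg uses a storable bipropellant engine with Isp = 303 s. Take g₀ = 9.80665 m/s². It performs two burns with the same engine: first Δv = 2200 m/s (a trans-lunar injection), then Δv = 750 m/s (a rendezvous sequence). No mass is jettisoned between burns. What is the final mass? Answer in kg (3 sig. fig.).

final mass ≈ 1280 kg

v_e = Isp · g₀ = 303 × 9.80665 = 2971.4 m/s.
After the first burn: m = 3450 × exp(−2200/2971.4) = 3450 × 0.47693 = 1,645.41 kg.
After the second burn: m = 1,645.41 × exp(−750/2971.4) = 1,645.41 × 0.77693 = 1,278.37 kg.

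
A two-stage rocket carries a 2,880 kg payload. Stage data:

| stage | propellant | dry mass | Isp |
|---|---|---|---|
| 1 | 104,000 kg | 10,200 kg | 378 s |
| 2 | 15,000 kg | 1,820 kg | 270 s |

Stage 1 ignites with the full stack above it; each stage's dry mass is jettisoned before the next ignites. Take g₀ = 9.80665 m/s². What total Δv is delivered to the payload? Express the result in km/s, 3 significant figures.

Ignition mass of stage 1 = 104,000+10,200 + 15,000+1,820 + 2,880 = 133,900 kg.
Stage 1: m₀ = 133,900 kg, m_f = 133,900 − 104,000 = 29,900 kg; Δv = 378×9.80665×ln(4.478) = 3706.9×1.4992 ≈ 5558 m/s.
Stage 2: m₀ = 19,700 kg, m_f = 19,700 − 15,000 = 4,700 kg; Δv = 270×9.80665×ln(4.191) = 2647.8×1.4331 ≈ 3794 m/s.
Total Δv = 5558 + 3794 = 9352 m/s.

Δv ≈ 9.35 km/s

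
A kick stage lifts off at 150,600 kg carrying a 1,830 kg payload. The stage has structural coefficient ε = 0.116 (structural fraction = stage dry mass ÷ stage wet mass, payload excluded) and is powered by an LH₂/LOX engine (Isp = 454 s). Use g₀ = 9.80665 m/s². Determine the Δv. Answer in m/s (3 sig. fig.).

Stage wet mass = m₀ − payload = 150,600 − 1,830 = 148,770 kg.
Stage dry mass = ε × stage wet mass = 0.116 × 148,770 = 17,257.3 kg.
Burnout mass m_f = stage dry + payload = 17,257.3 + 1,830 = 19,087.3 kg.
v_e = Isp · g₀ = 454 × 9.80665 = 4452.2 m/s.
Using Δv = v_e ln(m₀/m_f): Δv = v_e · ln(150,600/19,087.3) = 4452.2 × ln(7.89) = 4452.2 × 2.0656 ≈ 9197 m/s.

Δv ≈ 9200 m/s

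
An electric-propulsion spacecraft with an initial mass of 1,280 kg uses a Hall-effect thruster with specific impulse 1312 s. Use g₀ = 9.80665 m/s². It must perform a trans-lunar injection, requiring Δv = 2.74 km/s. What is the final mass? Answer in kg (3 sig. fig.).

v_e = Isp · g₀ = 1312 × 9.80665 = 12866.3 m/s.
Rocket equation: m₀/m_f = exp(Δv / v_e) = exp(2740 / 12866.3) = exp(0.2130) = 1.2373.
m_f = m₀ / 1.2373 = 1,280 / 1.2373 = 1,034.51 kg.

final mass ≈ 1030 kg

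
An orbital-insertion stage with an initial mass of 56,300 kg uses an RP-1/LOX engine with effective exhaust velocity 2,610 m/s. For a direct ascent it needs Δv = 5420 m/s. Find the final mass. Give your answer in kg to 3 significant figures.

final mass ≈ 7060 kg

m₀/m_f = exp(Δv / v_e) = exp(5420 / 2610.0) = exp(2.0766) = 7.9775.
m_f = m₀ / 7.9775 = 56,300 / 7.9775 = 7,057.35 kg.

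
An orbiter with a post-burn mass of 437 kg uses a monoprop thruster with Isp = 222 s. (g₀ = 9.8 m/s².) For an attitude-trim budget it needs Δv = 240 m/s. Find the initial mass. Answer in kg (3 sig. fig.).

v_e = Isp · g₀ = 222 × 9.8 = 2175.6 m/s.
m₀/m_f = exp(Δv / v_e) = exp(240 / 2175.6) = exp(0.1103) = 1.1166.
m₀ = m_f × 1.1166 = 437 × 1.1166 = 487.954 kg.

initial mass ≈ 488 kg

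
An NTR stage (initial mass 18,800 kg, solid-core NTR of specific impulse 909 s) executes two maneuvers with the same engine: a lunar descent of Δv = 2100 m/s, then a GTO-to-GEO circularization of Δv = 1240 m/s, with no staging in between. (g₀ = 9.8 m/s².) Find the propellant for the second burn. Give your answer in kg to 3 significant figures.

v_e = Isp · g₀ = 909 × 9.8 = 8908.2 m/s.
After the first burn: m = 18800 × exp(−2100/8908.2) = 18800 × 0.78999 = 14,851.8 kg.
After the second burn: m = 14,851.8 × exp(−1240/8908.2) = 14,851.8 × 0.87006 = 12,922 kg.
Second-burn propellant = 14,851.8 − 12,922 = 1,929.8 kg.

propellant for the second burn ≈ 1930 kg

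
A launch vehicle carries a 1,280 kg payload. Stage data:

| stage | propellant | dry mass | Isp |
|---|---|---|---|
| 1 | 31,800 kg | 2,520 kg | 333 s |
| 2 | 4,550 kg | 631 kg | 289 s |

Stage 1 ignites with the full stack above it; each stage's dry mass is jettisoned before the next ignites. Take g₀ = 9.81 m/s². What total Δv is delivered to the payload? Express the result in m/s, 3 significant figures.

Ignition mass of stage 1 = 31,800+2,520 + 4,550+631 + 1,280 = 40,781 kg.
Stage 1: m₀ = 40,781 kg, m_f = 40,781 − 31,800 = 8,981 kg; Δv = 333×9.81×ln(4.541) = 3266.7×1.5131 ≈ 4943 m/s.
Stage 2: m₀ = 6,461 kg, m_f = 6,461 − 4,550 = 1,911 kg; Δv = 289×9.81×ln(3.381) = 2835.1×1.2182 ≈ 3454 m/s.
Total Δv = 4943 + 3454 = 8397 m/s.

Δv ≈ 8400 m/s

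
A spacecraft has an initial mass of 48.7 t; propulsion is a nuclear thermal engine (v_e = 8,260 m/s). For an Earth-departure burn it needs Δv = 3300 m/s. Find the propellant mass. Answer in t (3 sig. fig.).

propellant mass ≈ 16.0 t

From the ideal rocket equation, m₀/m_f = exp(Δv / v_e) = exp(3300 / 8260.0) = exp(0.3995) = 1.4911.
m_f = 48.7 / 1.4911 = 32.6605 t, so propellant = m₀ − m_f = 48.7 − 32.6605 = 16.0395 t.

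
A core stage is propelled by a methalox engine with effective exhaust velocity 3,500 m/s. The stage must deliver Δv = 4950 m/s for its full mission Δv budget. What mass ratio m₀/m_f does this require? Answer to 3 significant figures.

m₀/m_f = exp(Δv / v_e) = exp(4950 / 3500.0) = exp(1.4143) = 4.1135.

mass ratio ≈ 4.11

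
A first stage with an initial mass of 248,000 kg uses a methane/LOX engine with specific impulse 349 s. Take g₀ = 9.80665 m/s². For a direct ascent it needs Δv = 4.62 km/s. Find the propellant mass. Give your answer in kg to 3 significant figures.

v_e = Isp · g₀ = 349 × 9.80665 = 3422.5 m/s.
Using Δv = v_e ln(m₀/m_f): m₀/m_f = exp(Δv / v_e) = exp(4620 / 3422.5) = exp(1.3499) = 3.8570.
m_f = 248,000 / 3.8570 = 64,298.7 kg, so propellant = m₀ − m_f = 248,000 − 64,298.7 = 183,701.3 kg.

propellant mass ≈ 184000 kg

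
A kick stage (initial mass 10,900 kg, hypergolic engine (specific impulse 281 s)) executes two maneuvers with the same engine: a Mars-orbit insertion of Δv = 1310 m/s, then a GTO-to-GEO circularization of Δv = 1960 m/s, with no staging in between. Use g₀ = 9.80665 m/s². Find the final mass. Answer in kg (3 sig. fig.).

final mass ≈ 3330 kg

v_e = Isp · g₀ = 281 × 9.80665 = 2755.7 m/s.
After the first burn: m = 10900 × exp(−1310/2755.7) = 10900 × 0.62165 = 6,775.99 kg.
After the second burn: m = 6,775.99 × exp(−1960/2755.7) = 6,775.99 × 0.49102 = 3,327.15 kg.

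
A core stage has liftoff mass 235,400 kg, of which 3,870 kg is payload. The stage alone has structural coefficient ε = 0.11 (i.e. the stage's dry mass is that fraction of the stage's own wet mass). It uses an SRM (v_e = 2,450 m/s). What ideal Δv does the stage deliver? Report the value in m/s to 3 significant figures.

Δv ≈ 5100 m/s

Stage wet mass = m₀ − payload = 235,400 − 3,870 = 231,530 kg.
Stage dry mass = ε × stage wet mass = 0.11 × 231,530 = 25,468.3 kg.
Burnout mass m_f = stage dry + payload = 25,468.3 + 3,870 = 29,338.3 kg.
From the ideal rocket equation, Δv = v_e · ln(235,400/29,338.3) = 2450.0 × ln(8.024) = 2450.0 × 2.0824 ≈ 5102 m/s.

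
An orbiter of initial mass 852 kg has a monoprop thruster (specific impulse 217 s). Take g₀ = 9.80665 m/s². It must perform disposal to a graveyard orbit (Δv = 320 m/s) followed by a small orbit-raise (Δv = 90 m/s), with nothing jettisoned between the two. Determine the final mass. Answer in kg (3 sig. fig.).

v_e = Isp · g₀ = 217 × 9.80665 = 2128.0 m/s.
After the first burn: m = 852 × exp(−320/2128.0) = 852 × 0.86039 = 733.052 kg.
After the second burn: m = 733.052 × exp(−90/2128.0) = 733.052 × 0.95859 = 702.696 kg.

final mass ≈ 703 kg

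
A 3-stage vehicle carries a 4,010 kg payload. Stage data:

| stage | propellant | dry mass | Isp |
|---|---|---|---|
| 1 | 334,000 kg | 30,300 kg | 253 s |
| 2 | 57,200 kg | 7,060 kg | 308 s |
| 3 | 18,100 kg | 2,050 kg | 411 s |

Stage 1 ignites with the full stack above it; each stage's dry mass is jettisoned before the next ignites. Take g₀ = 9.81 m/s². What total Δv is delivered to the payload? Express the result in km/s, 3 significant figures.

Ignition mass of stage 1 = 334,000+30,300 + 57,200+7,060 + 18,100+2,050 + 4,010 = 452,720 kg.
Stage 1: m₀ = 452,720 kg, m_f = 452,720 − 334,000 = 118,720 kg; Δv = 253×9.81×ln(3.813) = 2481.9×1.3385 ≈ 3322 m/s.
Stage 2: m₀ = 88,420 kg, m_f = 88,420 − 57,200 = 31,220 kg; Δv = 308×9.81×ln(2.832) = 3021.5×1.0410 ≈ 3145 m/s.
Stage 3: m₀ = 24,160 kg, m_f = 24,160 − 18,100 = 6,060 kg; Δv = 411×9.81×ln(3.987) = 4031.9×1.3830 ≈ 5576 m/s.
Total Δv = 3322 + 3145 + 5576 = 12043 m/s.

Δv ≈ 12.0 km/s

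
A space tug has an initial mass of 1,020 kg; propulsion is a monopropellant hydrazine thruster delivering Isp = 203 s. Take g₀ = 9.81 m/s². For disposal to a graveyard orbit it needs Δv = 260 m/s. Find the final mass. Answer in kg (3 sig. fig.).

v_e = Isp · g₀ = 203 × 9.81 = 1991.4 m/s.
m₀/m_f = exp(Δv / v_e) = exp(260 / 1991.4) = exp(0.1306) = 1.1395.
m_f = m₀ / 1.1395 = 1,020 / 1.1395 = 895.129 kg.

final mass ≈ 895 kg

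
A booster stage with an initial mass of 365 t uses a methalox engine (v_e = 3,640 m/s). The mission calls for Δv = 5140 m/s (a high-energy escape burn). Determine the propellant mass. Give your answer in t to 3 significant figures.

From the ideal rocket equation, m₀/m_f = exp(Δv / v_e) = exp(5140 / 3640.0) = exp(1.4121) = 4.1045.
m_f = 365 / 4.1045 = 88.9268 t, so propellant = m₀ − m_f = 365 − 88.9268 = 276.0732 t.

propellant mass ≈ 276 t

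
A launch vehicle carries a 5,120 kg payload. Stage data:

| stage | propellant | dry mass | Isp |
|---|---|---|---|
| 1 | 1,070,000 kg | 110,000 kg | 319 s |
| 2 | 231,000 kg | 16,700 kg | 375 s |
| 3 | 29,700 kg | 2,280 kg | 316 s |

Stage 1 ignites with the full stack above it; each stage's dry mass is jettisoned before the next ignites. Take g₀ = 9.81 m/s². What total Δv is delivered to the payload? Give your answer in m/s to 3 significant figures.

Δv ≈ 15200 m/s

Ignition mass of stage 1 = 1,070,000+110,000 + 231,000+16,700 + 29,700+2,280 + 5,120 = 1,464,800 kg.
Stage 1: m₀ = 1,464,800 kg, m_f = 1,464,800 − 1,070,000 = 394,800 kg; Δv = 319×9.81×ln(3.71) = 3129.4×1.3111 ≈ 4103 m/s.
Stage 2: m₀ = 284,800 kg, m_f = 284,800 − 231,000 = 53,800 kg; Δv = 375×9.81×ln(5.294) = 3678.8×1.6665 ≈ 6131 m/s.
Stage 3: m₀ = 37,100 kg, m_f = 37,100 − 29,700 = 7,400 kg; Δv = 316×9.81×ln(5.014) = 3100.0×1.6121 ≈ 4998 m/s.
Total Δv = 4103 + 6131 + 4998 = 15232 m/s.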